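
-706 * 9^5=-41688594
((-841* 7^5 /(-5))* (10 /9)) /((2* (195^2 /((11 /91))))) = 22211651 /4448925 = 4.99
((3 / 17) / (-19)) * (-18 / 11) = 54 / 3553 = 0.02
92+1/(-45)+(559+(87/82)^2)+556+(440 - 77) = 475384481/302580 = 1571.10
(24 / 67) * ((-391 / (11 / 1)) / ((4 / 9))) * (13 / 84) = -45747 / 10318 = -4.43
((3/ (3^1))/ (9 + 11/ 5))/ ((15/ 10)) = 5/ 84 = 0.06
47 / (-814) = -47 / 814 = -0.06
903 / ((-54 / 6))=-301 / 3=-100.33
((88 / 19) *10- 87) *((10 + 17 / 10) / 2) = -90441 / 380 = -238.00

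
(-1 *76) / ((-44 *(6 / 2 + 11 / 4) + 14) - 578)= 4 / 43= 0.09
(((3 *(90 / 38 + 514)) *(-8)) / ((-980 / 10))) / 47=117732 / 43757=2.69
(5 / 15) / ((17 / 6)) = 2 / 17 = 0.12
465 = 465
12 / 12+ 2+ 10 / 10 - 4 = 0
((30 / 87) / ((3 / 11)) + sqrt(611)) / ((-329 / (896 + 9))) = -71.47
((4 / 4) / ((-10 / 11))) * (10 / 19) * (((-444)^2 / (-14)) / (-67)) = -1084248 / 8911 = -121.68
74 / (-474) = -37 / 237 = -0.16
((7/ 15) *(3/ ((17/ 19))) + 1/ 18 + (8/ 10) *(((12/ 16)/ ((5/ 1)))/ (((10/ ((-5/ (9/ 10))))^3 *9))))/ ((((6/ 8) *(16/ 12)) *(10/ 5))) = 601547/ 743580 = 0.81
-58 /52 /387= -29 /10062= -0.00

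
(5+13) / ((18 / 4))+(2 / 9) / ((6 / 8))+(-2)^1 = 62 / 27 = 2.30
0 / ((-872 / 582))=0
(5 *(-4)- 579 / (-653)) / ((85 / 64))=-798784 / 55505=-14.39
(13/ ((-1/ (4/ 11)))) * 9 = -468/ 11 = -42.55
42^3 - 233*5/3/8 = 1776947/24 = 74039.46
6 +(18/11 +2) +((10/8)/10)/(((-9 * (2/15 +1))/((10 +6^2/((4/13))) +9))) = 263/33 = 7.97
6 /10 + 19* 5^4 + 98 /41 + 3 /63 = 51134953 /4305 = 11878.04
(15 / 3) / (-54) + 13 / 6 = 56 / 27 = 2.07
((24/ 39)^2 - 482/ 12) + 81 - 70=-29191/ 1014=-28.79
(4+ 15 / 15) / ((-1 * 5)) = -1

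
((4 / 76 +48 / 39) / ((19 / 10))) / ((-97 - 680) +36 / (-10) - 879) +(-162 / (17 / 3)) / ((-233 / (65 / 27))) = 22749979765 / 77125648977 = 0.29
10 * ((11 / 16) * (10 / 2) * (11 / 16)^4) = 4026275 / 524288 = 7.68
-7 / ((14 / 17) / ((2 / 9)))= -17 / 9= -1.89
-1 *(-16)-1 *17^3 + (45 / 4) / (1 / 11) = -19093 / 4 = -4773.25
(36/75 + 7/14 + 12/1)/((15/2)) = 649/375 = 1.73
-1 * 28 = -28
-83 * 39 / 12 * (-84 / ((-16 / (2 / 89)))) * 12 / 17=-67977 / 3026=-22.46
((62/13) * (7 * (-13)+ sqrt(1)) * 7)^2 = 1525683600/169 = 9027713.61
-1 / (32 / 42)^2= -441 / 256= -1.72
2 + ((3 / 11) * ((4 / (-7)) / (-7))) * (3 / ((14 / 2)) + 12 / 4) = 7834 / 3773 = 2.08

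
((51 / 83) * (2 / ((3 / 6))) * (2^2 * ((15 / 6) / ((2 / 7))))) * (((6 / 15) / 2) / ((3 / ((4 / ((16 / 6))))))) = 714 / 83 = 8.60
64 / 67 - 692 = -46300 / 67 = -691.04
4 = 4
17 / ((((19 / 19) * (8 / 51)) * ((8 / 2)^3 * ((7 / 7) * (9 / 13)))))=2.45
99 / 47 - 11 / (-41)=4576 / 1927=2.37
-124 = -124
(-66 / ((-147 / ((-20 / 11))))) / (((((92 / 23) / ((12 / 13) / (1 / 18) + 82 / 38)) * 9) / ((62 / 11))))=-2874940 / 1198197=-2.40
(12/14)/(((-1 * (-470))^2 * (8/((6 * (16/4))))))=9/773150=0.00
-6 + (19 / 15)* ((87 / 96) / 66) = -189529 / 31680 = -5.98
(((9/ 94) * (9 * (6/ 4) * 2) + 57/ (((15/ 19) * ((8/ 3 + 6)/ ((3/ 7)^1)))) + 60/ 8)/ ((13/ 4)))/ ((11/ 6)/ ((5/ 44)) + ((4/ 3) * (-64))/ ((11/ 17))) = -2141491/ 58992661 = -0.04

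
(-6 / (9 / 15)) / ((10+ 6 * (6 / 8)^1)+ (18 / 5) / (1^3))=-100 / 181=-0.55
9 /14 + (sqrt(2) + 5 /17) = 223 /238 + sqrt(2) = 2.35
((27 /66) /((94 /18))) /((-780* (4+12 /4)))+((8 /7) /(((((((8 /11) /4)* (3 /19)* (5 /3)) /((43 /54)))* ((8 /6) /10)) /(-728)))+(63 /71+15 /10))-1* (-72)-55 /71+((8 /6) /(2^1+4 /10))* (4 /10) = -124792783832953 /1202521320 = -103775.94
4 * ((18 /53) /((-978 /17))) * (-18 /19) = 0.02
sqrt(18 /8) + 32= 67 /2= 33.50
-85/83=-1.02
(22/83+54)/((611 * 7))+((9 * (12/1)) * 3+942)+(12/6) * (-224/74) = 16549137086/13134667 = 1259.96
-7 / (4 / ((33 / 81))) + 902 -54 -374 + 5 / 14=358075 / 756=473.64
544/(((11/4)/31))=67456/11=6132.36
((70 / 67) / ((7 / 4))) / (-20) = -2 / 67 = -0.03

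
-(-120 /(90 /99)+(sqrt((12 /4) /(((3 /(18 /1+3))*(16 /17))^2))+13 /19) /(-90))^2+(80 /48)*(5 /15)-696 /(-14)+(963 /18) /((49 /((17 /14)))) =-4461048242504221 /256759372800-26862227*sqrt(3) /1231200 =-17412.22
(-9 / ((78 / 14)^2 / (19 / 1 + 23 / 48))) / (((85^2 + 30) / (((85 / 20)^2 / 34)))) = -0.00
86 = 86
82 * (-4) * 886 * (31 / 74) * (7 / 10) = -15765484 / 185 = -85218.83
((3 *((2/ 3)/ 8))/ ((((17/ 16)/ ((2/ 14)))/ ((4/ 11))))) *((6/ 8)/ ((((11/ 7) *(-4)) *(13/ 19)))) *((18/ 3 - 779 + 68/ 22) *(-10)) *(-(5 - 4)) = 4827330/ 294151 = 16.41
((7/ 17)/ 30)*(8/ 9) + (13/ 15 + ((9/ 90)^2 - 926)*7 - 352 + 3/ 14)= -2195390479/ 321300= -6832.84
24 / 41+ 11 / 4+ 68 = 11699 / 164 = 71.34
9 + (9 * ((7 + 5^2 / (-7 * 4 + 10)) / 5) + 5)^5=78503625751 / 100000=785036.26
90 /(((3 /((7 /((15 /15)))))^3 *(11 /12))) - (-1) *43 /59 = 809953 /649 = 1248.00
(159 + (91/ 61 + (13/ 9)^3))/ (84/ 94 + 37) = 341733569/ 79199289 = 4.31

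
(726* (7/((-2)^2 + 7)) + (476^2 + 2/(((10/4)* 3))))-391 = 226647.27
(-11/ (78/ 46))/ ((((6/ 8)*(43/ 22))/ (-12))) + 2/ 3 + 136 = 106082/ 559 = 189.77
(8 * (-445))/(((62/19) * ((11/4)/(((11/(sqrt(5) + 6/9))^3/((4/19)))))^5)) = 63122127749035781973695436849164744948280/1555098314991537910888601 - 875273881107587088310293809792332995297300 * sqrt(5)/48208047764737675237546631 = -8005652259718.84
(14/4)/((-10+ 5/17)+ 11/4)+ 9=4019/473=8.50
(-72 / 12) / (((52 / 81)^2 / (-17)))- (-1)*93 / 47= 15852453 / 63544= 249.47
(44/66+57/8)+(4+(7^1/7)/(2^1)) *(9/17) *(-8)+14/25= -109213/10200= -10.71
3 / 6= 1 / 2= 0.50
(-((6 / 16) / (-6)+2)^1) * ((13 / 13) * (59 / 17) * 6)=-5487 / 136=-40.35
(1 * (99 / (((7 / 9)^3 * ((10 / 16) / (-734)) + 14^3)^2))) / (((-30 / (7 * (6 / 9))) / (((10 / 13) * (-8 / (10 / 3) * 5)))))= 4837612494882816 / 256236238296525887491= 0.00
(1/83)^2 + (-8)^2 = 440897/6889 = 64.00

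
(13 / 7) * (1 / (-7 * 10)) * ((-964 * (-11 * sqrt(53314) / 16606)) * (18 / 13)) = -47718 * sqrt(53314) / 2034235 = -5.42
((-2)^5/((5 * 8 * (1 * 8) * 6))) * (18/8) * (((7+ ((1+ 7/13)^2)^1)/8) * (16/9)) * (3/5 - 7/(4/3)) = 49073/135200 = 0.36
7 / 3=2.33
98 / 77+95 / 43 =3.48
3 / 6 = 1 / 2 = 0.50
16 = 16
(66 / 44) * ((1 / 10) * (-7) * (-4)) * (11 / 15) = 77 / 25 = 3.08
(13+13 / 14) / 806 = 15 / 868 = 0.02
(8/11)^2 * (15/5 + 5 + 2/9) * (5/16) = 1.36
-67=-67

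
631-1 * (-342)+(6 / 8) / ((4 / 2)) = 973.38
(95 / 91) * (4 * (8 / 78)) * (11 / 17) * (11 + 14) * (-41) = -17138000 / 60333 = -284.06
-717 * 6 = -4302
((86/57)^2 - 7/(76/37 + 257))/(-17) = -7783241/58823145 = -0.13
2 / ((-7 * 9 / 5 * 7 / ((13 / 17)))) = -130 / 7497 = -0.02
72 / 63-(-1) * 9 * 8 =512 / 7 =73.14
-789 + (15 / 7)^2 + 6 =-38142 / 49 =-778.41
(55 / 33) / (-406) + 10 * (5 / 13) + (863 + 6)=13820581 / 15834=872.84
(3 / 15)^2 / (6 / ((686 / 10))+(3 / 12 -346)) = -1372 / 11856225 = -0.00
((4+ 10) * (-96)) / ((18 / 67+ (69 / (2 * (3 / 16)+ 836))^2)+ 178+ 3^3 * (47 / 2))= -8062804450176 / 4875929775527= -1.65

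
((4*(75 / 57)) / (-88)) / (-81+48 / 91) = 2275 / 3061014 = 0.00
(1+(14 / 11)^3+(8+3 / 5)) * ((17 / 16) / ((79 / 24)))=1979004 / 525745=3.76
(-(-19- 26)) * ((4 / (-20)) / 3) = -3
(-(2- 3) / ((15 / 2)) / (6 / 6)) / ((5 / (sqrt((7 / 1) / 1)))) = 2*sqrt(7) / 75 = 0.07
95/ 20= 19/ 4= 4.75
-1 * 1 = -1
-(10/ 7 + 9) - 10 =-143/ 7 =-20.43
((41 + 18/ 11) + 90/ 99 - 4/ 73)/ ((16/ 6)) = 104769/ 6424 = 16.31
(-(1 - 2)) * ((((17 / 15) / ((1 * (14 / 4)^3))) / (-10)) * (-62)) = 4216 / 25725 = 0.16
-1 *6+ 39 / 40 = -201 / 40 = -5.02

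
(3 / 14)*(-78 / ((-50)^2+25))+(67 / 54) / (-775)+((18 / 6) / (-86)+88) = 55952981057 / 636140925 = 87.96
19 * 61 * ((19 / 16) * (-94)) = -1034987 / 8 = -129373.38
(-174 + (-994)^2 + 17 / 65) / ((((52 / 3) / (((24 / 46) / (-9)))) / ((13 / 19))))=-64211047 / 28405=-2260.55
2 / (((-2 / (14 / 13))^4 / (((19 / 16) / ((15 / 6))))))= 45619 / 571220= 0.08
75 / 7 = 10.71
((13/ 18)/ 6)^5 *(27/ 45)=371293/ 24488801280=0.00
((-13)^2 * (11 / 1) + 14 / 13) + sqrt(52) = 2 * sqrt(13) + 24181 / 13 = 1867.29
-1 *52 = -52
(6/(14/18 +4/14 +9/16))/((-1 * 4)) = -1512/1639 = -0.92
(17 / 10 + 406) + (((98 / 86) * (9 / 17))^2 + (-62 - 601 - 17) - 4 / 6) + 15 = -4129585349 / 16030830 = -257.60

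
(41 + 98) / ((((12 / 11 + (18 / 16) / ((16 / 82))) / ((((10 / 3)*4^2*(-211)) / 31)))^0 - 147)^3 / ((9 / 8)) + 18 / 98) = -0.00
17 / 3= 5.67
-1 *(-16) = 16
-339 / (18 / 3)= -113 / 2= -56.50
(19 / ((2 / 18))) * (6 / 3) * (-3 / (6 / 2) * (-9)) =3078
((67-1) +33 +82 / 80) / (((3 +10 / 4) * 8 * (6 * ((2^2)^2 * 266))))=0.00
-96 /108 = -8 /9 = -0.89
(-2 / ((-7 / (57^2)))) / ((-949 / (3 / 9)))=-2166 / 6643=-0.33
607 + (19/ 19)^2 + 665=1273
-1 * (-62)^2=-3844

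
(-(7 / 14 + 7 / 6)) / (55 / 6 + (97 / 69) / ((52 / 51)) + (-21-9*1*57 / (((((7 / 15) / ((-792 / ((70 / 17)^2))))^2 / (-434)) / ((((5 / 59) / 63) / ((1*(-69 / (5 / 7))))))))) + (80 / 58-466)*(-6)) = 8426310796540 / 143008183401461471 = 0.00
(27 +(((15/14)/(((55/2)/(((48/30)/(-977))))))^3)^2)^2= 5847780288561712147297262358736414995461594415673318200669000464322201/8021646486367232026470867393016224264180266957399742724277587890625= 729.00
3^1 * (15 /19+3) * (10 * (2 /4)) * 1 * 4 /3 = 1440 /19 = 75.79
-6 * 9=-54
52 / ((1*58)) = 26 / 29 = 0.90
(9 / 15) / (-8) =-3 / 40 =-0.08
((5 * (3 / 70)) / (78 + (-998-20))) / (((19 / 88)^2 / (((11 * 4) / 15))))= -42592 / 2969225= -0.01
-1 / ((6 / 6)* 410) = -1 / 410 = -0.00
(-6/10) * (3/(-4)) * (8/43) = 18/215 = 0.08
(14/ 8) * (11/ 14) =11/ 8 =1.38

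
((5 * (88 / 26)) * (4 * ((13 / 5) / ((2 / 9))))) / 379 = 792 / 379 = 2.09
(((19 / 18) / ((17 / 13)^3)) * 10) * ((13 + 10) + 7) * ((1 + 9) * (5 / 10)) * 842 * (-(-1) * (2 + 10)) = 35147606000 / 4913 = 7154000.81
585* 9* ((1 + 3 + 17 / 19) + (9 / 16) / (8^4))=32090275035 / 1245184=25771.51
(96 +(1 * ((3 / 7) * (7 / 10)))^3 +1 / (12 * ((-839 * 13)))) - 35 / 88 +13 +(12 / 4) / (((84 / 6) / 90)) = 80570991271 / 629879250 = 127.91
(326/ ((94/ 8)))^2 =1700416/ 2209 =769.77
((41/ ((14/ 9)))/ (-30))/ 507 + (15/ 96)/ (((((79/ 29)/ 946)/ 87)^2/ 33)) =1389938151301163213/ 295324120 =4706483680.71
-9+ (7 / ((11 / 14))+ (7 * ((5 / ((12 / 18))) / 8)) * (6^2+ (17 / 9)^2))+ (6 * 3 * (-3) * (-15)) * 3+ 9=12823621 / 4752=2698.57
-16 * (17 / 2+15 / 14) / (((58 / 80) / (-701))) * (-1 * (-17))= 511000960 / 203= 2517246.11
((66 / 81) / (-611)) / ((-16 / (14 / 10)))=77 / 659880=0.00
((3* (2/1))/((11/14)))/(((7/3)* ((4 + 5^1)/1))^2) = 4/231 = 0.02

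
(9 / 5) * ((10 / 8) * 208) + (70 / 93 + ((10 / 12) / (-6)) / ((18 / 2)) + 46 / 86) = 202674883 / 431892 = 469.27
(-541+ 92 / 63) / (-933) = 33991 / 58779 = 0.58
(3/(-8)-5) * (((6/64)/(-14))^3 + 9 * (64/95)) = -2227024318761/68335697920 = -32.59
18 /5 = 3.60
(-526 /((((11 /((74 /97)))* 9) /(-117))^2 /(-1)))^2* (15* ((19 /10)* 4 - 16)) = -29856735557359191936 /1296157203121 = -23034810.50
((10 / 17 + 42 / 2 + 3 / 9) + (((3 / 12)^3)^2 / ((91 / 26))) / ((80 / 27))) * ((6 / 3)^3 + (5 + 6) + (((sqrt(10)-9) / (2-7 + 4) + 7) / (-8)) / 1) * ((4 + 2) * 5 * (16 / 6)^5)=1282213217 * sqrt(10) / 115668 + 2564426434 / 1701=1542654.08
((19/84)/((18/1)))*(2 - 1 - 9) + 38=7163/189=37.90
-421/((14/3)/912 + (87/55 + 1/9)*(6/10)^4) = -1875.11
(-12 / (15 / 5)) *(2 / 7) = -1.14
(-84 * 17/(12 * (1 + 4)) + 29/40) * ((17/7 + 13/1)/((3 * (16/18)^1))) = -74763/560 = -133.51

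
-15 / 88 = -0.17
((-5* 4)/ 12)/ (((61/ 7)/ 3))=-35/ 61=-0.57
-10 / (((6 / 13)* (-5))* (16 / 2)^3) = 13 / 1536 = 0.01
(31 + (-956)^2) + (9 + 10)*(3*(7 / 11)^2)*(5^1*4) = 110645867 / 121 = 914428.65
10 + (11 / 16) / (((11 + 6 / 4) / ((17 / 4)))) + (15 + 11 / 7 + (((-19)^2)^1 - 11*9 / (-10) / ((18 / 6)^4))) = 19551541 / 50400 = 387.93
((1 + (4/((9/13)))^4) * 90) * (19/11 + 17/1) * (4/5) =12060355696/8019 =1503972.53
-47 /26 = -1.81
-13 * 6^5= -101088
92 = 92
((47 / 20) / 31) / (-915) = -47 / 567300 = -0.00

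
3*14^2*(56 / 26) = 16464 / 13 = 1266.46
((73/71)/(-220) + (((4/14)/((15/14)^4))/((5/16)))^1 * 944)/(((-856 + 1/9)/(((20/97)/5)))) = -517897722871/16412517309375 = -0.03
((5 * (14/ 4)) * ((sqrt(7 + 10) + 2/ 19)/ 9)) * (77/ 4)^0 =35/ 171 + 35 * sqrt(17)/ 18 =8.22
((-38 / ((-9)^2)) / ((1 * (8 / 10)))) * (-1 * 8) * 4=1520 / 81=18.77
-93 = -93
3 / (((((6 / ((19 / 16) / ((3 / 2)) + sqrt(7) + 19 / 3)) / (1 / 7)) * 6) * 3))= sqrt(7) / 252 + 19 / 672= 0.04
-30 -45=-75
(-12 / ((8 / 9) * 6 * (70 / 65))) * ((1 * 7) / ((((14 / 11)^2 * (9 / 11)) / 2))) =-17303 / 784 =-22.07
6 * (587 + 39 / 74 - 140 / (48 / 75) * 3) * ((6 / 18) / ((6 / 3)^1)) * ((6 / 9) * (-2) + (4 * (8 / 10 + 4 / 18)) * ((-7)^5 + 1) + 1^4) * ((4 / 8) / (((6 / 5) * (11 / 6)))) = 1073299.77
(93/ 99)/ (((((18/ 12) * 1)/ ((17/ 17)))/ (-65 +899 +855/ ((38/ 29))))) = 30721/ 33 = 930.94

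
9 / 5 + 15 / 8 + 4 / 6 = 521 / 120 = 4.34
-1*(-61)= 61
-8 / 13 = -0.62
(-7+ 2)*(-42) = 210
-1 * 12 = -12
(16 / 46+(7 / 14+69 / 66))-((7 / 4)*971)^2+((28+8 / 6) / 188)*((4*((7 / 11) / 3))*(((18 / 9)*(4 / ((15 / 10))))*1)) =-14832566091289 / 5136912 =-2887447.96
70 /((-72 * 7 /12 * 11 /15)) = -25 /11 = -2.27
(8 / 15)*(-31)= -248 / 15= -16.53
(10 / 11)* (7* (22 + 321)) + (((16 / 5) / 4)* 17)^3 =6460002 / 1375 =4698.18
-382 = -382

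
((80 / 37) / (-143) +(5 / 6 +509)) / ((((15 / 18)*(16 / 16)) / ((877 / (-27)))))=-14193972253 / 714285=-19871.58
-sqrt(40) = -2 *sqrt(10) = -6.32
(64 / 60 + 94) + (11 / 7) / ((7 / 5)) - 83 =9694 / 735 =13.19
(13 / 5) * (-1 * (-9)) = 117 / 5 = 23.40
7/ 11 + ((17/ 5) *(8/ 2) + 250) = 14533/ 55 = 264.24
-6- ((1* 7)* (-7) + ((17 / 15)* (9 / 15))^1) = 1058 / 25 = 42.32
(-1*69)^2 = 4761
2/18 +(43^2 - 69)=16021/9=1780.11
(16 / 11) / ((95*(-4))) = -0.00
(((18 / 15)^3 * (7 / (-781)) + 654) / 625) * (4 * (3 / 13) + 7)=6576059514 / 793203125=8.29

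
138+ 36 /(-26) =1776 /13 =136.62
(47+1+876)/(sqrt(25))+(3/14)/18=77621/420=184.81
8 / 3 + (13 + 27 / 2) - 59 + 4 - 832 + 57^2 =14347 / 6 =2391.17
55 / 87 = 0.63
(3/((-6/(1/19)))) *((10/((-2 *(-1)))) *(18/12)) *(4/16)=-0.05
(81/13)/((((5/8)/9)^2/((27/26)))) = 5668704/4225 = 1341.71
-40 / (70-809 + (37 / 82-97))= 656 / 13703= 0.05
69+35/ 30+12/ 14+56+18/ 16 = 21529/ 168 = 128.15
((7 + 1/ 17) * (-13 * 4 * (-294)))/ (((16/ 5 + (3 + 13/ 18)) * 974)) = 16.01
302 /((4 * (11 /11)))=151 /2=75.50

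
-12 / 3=-4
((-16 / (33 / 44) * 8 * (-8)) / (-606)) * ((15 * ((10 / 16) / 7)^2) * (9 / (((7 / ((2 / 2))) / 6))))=-72000 / 34643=-2.08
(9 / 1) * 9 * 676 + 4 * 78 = 55068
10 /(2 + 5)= 10 /7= 1.43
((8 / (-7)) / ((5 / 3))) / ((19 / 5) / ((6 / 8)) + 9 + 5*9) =-36 / 3101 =-0.01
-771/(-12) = 257/4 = 64.25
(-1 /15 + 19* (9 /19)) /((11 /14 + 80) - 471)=-0.02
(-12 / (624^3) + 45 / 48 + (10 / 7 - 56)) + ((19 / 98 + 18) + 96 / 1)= 60083345039 / 992130048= 60.56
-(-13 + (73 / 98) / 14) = 12.95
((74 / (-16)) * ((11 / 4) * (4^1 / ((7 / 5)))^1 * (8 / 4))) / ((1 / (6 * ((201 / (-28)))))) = 1227105 / 392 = 3130.37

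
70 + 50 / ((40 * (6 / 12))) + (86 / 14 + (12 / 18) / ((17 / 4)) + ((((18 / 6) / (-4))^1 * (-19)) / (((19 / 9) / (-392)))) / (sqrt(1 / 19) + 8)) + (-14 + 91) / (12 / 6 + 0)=-1144484 / 5355 + 98 * sqrt(19) / 45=-204.23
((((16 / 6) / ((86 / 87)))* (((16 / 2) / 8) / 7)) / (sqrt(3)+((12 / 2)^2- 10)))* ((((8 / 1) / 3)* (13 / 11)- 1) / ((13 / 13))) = 214136 / 6684909- 8236* sqrt(3) / 6684909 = 0.03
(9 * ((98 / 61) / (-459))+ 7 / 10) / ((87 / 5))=20797 / 541314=0.04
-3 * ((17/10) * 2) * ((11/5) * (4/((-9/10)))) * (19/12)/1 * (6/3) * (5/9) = 14212/81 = 175.46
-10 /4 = -5 /2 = -2.50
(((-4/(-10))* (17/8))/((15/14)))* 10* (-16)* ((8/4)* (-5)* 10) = 38080/3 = 12693.33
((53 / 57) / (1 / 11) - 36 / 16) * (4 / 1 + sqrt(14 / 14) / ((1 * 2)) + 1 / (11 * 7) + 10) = 1355155 / 11704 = 115.79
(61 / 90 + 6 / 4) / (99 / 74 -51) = -0.04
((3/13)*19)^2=19.22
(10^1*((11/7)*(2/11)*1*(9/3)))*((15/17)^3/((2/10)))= 1012500/34391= 29.44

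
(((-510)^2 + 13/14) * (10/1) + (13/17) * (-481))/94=154738167/5593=27666.40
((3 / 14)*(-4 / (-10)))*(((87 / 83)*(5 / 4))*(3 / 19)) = 0.02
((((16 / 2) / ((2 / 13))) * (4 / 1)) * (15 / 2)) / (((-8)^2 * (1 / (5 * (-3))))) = -2925 / 8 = -365.62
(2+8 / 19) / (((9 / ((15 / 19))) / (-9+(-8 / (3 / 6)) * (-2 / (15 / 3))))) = -598 / 1083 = -0.55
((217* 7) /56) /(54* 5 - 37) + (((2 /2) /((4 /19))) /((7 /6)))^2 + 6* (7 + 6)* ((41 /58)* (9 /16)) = 252732733 /5297488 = 47.71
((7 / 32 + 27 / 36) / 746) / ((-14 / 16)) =-31 / 20888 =-0.00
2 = 2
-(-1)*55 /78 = 55 /78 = 0.71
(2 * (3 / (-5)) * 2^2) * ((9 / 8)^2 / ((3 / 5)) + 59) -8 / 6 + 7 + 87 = -24079 / 120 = -200.66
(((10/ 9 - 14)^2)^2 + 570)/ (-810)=-92401853/ 2657205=-34.77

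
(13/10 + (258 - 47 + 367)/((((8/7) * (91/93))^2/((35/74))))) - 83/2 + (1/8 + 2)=361236623/2000960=180.53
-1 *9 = -9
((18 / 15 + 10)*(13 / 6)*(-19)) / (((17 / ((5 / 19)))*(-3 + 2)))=364 / 51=7.14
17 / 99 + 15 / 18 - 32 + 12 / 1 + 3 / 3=-17.99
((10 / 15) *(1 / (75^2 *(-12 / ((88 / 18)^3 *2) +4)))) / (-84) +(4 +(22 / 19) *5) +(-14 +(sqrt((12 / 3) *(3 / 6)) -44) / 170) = -5061019299374 / 1132383695625 +sqrt(2) / 170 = -4.46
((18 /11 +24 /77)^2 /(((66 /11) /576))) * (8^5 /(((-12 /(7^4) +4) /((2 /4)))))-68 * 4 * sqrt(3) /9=216760320000 /145079-272 * sqrt(3) /9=1494032.39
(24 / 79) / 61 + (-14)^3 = -13223312 / 4819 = -2744.00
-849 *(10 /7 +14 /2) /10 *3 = -150273 /70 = -2146.76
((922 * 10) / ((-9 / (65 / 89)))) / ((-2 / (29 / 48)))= 4344925 / 19224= 226.02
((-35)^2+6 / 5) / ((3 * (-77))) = -6131 / 1155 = -5.31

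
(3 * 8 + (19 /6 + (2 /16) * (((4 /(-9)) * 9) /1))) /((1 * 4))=20 /3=6.67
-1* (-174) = 174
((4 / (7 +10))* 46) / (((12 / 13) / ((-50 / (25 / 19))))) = -22724 / 51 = -445.57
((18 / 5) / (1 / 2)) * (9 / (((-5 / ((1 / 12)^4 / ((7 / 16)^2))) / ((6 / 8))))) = -0.00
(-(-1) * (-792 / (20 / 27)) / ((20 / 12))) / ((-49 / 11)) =176418 / 1225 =144.01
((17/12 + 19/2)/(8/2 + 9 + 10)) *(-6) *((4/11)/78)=-131/9867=-0.01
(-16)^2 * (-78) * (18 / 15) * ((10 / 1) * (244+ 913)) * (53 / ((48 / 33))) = -10101776256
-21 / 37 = -0.57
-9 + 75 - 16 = 50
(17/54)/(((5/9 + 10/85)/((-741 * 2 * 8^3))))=-36548096/103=-354835.88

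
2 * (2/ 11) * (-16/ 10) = -32/ 55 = -0.58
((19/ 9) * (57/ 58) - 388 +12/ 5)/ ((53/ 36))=-2002002/ 7685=-260.51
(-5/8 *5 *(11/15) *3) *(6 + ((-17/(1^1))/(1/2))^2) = -31955/4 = -7988.75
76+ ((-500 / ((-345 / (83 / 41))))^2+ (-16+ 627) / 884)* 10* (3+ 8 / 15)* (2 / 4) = 392297881795 / 1632661164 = 240.28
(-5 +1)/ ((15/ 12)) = -3.20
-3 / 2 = -1.50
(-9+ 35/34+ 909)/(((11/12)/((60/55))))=200520/187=1072.30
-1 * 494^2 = -244036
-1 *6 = -6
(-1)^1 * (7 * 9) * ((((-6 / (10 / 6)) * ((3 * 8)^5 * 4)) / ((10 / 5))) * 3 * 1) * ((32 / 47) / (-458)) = -866843099136 / 53815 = -16107834.23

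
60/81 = 20/27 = 0.74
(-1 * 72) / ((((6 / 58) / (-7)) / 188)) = 915936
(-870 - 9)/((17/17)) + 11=-868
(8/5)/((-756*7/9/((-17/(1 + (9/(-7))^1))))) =-17/105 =-0.16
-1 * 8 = -8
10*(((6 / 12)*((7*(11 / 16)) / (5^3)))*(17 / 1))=1309 / 400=3.27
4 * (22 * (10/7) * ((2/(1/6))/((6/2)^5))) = 3520/567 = 6.21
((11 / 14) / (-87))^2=121 / 1483524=0.00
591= 591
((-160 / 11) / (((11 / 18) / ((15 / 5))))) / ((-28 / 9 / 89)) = 1730160 / 847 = 2042.69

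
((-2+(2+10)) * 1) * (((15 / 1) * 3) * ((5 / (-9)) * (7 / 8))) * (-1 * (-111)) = -97125 / 4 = -24281.25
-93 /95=-0.98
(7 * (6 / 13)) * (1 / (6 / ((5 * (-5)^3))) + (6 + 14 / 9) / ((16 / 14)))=-12292 / 39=-315.18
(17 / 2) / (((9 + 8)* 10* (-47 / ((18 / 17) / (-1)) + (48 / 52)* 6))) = 117 / 116830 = 0.00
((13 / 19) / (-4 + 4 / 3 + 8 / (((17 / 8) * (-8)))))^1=-663 / 3040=-0.22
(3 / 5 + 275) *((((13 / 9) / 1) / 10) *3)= 8957 / 75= 119.43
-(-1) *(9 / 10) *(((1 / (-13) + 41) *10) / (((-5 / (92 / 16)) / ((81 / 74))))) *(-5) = 2230011 / 962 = 2318.10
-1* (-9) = 9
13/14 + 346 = 4857/14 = 346.93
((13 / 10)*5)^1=13 / 2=6.50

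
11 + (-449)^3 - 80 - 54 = -90518972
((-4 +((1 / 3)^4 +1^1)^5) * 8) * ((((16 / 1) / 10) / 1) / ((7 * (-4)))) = 163835826752 / 122037454035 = 1.34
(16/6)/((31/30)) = 80/31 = 2.58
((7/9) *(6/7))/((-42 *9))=-1/567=-0.00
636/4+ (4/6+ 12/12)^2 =1456/9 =161.78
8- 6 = 2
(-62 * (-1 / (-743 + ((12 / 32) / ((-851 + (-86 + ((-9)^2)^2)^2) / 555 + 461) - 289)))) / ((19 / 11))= -0.03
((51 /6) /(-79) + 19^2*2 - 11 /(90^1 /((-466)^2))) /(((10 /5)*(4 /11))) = -2019334999 /56880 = -35501.67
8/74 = 4/37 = 0.11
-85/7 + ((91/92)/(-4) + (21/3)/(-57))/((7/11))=-1868353/146832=-12.72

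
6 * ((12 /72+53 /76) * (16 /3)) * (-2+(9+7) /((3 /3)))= 22064 /57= 387.09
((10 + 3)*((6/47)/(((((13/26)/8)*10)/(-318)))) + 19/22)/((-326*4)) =4361039/6741680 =0.65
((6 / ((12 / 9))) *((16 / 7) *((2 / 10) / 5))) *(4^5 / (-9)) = -8192 / 175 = -46.81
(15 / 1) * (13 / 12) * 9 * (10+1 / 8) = 47385 / 32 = 1480.78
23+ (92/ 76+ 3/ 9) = 1399/ 57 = 24.54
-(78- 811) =733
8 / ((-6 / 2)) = -8 / 3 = -2.67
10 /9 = 1.11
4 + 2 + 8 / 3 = 26 / 3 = 8.67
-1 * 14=-14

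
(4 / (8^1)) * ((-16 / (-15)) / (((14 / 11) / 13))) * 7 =572 / 15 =38.13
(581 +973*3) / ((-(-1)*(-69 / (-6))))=7000 / 23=304.35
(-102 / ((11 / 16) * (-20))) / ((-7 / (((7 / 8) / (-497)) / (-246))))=-17 / 2241470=-0.00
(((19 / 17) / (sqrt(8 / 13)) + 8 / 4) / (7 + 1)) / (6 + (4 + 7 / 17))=19 *sqrt(26) / 5664 + 17 / 708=0.04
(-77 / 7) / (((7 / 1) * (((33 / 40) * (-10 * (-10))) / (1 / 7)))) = -2 / 735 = -0.00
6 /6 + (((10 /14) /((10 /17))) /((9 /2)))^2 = 4258 /3969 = 1.07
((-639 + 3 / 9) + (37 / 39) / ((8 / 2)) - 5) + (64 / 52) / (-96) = -33459 / 52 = -643.44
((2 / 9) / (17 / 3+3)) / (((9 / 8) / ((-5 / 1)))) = -40 / 351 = -0.11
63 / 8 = 7.88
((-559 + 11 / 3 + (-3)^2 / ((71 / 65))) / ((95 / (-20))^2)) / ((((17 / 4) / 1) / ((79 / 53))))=-589180736 / 69280593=-8.50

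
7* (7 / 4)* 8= 98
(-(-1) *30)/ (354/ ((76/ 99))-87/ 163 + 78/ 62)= 1920140/ 29560933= 0.06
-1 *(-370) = 370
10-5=5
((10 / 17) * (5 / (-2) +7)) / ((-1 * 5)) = -9 / 17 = -0.53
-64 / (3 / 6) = -128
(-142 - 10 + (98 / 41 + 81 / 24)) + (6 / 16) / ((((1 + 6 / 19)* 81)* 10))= -323762971 / 2214000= -146.23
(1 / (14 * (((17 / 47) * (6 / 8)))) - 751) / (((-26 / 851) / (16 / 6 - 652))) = -222149007362 / 13923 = -15955541.72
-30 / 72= -0.42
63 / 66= 21 / 22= 0.95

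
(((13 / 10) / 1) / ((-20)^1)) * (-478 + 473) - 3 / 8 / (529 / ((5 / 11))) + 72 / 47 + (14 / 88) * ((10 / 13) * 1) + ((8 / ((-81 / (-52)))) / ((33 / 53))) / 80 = 8994195074 / 4319821935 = 2.08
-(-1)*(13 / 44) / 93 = 13 / 4092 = 0.00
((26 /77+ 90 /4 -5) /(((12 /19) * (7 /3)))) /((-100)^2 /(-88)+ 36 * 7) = 0.09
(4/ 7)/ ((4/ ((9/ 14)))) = 9/ 98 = 0.09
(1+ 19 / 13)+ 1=45 / 13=3.46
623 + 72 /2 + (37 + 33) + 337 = 1066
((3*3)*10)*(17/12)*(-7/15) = -119/2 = -59.50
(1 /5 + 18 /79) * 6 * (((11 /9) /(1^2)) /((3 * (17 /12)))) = 14872 /20145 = 0.74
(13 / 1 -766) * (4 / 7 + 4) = -24096 / 7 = -3442.29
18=18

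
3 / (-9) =-1 / 3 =-0.33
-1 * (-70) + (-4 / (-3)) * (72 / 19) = 1426 / 19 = 75.05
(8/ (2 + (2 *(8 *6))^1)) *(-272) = -22.20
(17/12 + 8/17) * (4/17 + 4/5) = 1694/867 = 1.95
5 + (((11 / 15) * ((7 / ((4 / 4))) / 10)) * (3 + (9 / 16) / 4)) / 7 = 16737 / 3200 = 5.23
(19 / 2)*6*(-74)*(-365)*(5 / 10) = 769785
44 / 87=0.51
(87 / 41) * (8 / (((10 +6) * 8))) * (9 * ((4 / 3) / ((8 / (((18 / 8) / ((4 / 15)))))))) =35235 / 20992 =1.68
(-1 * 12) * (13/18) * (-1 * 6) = 52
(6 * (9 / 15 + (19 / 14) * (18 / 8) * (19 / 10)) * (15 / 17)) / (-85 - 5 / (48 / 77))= -38718 / 106267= -0.36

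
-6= -6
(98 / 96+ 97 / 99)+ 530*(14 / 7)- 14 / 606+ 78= 182378165 / 159984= 1139.98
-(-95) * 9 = 855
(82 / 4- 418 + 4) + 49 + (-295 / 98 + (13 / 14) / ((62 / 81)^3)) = -8068137237 / 23356144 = -345.44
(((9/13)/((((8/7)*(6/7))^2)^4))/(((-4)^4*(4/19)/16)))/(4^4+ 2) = 0.00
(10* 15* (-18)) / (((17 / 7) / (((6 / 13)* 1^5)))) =-113400 / 221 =-513.12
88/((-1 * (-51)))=1.73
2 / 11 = 0.18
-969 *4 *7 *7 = -189924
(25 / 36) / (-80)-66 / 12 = -5.51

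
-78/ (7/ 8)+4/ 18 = -5602/ 63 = -88.92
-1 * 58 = -58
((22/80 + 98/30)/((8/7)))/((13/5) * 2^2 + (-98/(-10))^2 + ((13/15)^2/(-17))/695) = 527244375/18109265024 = 0.03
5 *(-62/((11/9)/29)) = -80910/11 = -7355.45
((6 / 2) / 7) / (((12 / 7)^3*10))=49 / 5760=0.01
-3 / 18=-1 / 6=-0.17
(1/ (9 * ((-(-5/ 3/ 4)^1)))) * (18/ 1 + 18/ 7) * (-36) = -6912/ 35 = -197.49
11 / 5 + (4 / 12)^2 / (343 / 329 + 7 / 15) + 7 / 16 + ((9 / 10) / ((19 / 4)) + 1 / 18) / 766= 99445043 / 36676080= 2.71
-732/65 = -11.26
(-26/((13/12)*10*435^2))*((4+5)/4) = -0.00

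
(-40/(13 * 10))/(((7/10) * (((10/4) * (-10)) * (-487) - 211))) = -10/272181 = -0.00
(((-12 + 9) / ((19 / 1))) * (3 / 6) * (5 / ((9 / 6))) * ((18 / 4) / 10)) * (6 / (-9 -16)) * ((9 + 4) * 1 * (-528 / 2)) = -46332 / 475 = -97.54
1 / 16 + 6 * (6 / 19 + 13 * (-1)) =-23117 / 304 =-76.04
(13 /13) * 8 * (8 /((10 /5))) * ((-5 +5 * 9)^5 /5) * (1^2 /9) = 655360000 /9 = 72817777.78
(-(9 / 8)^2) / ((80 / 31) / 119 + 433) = -298809 / 102234688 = -0.00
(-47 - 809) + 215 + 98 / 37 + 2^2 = -23471 / 37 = -634.35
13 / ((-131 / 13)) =-169 / 131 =-1.29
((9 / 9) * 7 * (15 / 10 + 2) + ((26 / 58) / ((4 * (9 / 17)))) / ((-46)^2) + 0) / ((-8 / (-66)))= 595355959 / 2945472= 202.13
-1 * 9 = -9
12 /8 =3 /2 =1.50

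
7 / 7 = 1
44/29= 1.52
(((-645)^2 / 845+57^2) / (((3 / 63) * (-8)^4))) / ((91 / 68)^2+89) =639557289 / 3027160448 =0.21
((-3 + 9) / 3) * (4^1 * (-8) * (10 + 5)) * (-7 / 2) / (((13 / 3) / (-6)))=-60480 / 13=-4652.31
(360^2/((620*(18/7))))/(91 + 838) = 2520/28799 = 0.09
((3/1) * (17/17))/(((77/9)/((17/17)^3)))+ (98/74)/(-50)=46177/142450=0.32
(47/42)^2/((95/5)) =2209/33516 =0.07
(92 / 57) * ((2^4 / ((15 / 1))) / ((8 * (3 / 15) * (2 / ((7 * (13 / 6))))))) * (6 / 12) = 2093 / 513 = 4.08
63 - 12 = 51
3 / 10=0.30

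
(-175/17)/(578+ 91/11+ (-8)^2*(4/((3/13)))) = -1155/190247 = -0.01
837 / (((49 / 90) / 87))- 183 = 6544743 / 49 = 133566.18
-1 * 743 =-743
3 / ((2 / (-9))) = -27 / 2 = -13.50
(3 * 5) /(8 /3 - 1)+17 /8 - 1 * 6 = 41 /8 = 5.12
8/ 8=1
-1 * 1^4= -1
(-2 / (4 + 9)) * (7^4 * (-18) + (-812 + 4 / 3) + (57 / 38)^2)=528317 / 78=6773.29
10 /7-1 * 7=-39 /7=-5.57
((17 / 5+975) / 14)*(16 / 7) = 39136 / 245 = 159.74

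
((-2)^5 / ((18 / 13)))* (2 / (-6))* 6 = 416 / 9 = 46.22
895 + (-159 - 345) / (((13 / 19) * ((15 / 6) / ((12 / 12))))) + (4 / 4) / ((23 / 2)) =897659 / 1495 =600.44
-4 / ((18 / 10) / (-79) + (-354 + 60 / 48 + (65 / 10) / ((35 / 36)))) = 44240 / 3827723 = 0.01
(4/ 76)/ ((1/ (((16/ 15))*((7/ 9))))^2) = 12544/ 346275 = 0.04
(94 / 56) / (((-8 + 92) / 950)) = 22325 / 1176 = 18.98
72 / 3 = 24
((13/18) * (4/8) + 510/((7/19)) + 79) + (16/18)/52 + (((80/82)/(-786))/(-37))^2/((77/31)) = 297573092483942071/203306980883292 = 1463.66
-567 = -567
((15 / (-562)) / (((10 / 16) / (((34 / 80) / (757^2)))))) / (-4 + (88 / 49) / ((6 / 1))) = 441 / 51528566080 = 0.00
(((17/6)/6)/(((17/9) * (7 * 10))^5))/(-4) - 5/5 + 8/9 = -2245979915259049/20213819236800000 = -0.11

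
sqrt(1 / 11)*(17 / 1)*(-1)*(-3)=51*sqrt(11) / 11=15.38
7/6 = 1.17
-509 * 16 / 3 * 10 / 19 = -81440 / 57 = -1428.77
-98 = -98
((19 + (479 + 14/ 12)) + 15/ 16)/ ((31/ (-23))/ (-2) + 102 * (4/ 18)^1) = 552115/ 25768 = 21.43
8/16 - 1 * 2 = -3/2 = -1.50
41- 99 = -58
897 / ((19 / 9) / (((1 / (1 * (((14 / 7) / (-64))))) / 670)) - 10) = -129168 / 7805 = -16.55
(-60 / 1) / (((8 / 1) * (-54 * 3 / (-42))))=-35 / 18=-1.94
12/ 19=0.63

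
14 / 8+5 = 27 / 4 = 6.75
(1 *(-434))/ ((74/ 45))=-9765/ 37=-263.92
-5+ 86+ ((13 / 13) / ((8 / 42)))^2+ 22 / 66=5227 / 48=108.90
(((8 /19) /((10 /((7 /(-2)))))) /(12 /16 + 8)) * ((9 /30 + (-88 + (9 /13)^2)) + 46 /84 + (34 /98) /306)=258382972 /177006375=1.46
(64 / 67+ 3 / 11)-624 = -458983 / 737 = -622.77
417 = 417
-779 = -779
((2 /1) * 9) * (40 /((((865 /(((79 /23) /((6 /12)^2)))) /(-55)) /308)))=-770837760 /3979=-193726.50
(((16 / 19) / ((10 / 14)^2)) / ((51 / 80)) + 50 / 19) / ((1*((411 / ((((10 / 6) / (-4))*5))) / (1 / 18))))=-63235 / 43011972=-0.00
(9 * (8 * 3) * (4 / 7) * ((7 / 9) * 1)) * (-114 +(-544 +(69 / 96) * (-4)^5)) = -133824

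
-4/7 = -0.57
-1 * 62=-62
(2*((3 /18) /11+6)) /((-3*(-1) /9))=397 /11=36.09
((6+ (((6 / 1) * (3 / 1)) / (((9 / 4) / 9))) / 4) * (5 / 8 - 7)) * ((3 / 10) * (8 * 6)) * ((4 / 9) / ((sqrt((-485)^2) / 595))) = -1201.29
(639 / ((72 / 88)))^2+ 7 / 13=609961.54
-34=-34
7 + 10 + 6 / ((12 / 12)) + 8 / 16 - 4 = 19.50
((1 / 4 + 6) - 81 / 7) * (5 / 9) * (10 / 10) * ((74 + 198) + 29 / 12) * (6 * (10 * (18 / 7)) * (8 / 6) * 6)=-49065700 / 49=-1001340.82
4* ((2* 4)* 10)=320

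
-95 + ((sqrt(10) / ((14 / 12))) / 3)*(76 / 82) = -95 + 76*sqrt(10) / 287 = -94.16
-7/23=-0.30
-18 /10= -9 /5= -1.80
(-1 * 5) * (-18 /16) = 45 /8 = 5.62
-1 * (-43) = 43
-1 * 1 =-1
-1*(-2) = 2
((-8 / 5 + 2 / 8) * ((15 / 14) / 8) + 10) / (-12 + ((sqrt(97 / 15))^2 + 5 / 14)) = -65985 / 34784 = -1.90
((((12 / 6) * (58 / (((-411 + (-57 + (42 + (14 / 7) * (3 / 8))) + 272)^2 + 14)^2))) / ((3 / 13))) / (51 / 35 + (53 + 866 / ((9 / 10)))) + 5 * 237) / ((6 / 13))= 116242390956606901025 / 45274543702636446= 2567.50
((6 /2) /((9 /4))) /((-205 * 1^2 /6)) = -8 /205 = -0.04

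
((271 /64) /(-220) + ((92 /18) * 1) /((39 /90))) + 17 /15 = 7088567 /549120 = 12.91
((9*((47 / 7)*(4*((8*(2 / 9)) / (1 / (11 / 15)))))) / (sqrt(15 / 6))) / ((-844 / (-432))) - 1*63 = -63 + 1191168*sqrt(10) / 36925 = 39.01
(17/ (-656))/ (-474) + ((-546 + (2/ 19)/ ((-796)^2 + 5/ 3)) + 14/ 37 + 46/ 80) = -1132373380019066389/ 2077571805840480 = -545.05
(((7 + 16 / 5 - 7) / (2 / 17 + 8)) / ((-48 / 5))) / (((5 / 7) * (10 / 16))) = -476 / 5175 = -0.09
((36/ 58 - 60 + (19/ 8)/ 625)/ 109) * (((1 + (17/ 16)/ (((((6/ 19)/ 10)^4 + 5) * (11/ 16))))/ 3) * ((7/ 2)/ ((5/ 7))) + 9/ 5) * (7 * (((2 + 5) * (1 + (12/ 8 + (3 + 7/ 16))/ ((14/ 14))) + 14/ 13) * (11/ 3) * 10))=-23477.80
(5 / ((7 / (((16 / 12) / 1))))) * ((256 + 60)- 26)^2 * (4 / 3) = 6728000 / 63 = 106793.65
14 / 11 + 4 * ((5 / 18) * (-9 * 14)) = -1526 / 11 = -138.73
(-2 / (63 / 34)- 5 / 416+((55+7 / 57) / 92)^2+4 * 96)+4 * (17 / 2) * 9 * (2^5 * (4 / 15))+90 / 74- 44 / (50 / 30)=2749287737588141 / 925909377120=2969.28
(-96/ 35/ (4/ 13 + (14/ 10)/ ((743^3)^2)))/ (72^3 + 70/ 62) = -2169641139073983377504/ 90844818242042375892500777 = -0.00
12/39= 4/13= 0.31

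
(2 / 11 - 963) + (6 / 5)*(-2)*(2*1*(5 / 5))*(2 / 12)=-52999 / 55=-963.62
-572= -572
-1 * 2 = -2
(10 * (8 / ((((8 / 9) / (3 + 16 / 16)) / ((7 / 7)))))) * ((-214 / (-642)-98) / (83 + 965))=-4395 / 131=-33.55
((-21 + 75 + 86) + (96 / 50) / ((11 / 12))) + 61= 55851 / 275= 203.09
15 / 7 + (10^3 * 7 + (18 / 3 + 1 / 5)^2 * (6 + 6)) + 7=1307324 / 175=7470.42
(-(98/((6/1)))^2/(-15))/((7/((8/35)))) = 392/675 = 0.58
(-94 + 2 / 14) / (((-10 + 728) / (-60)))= 19710 / 2513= 7.84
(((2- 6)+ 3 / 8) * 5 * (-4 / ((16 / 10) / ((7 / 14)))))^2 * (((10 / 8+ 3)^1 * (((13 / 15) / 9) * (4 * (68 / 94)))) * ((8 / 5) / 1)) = 78990925 / 81216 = 972.60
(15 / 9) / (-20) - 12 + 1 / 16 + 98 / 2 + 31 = 3263 / 48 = 67.98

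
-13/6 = -2.17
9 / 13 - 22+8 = -173 / 13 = -13.31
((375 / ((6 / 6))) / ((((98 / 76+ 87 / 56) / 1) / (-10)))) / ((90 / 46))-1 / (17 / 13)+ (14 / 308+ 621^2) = 4751251865 / 12342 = 384966.12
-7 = -7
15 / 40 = 3 / 8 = 0.38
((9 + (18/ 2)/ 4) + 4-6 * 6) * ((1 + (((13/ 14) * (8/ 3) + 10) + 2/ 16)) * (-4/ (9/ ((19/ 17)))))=3603445/ 25704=140.19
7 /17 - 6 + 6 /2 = -44 /17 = -2.59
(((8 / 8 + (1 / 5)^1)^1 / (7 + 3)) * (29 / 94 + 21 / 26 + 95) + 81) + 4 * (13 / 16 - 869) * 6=-633728163 / 30550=-20743.97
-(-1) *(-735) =-735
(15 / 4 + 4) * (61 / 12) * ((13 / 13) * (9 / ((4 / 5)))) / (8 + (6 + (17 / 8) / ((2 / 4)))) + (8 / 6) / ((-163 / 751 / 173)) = -593129771 / 571152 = -1038.48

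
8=8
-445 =-445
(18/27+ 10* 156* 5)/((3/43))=1006286/9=111809.56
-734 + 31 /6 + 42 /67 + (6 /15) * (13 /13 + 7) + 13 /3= -482851 /670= -720.67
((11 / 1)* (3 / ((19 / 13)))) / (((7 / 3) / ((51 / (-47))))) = -65637 / 6251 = -10.50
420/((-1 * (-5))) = 84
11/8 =1.38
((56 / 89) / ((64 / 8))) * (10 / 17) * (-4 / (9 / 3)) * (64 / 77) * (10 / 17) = -25600 / 848793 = -0.03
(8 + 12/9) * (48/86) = 224/43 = 5.21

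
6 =6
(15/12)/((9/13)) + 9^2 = 2981/36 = 82.81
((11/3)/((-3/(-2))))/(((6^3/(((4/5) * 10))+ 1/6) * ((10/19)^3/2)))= 75449/61125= 1.23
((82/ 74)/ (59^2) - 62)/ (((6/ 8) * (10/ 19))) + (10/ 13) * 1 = -1308484904/ 8371805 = -156.30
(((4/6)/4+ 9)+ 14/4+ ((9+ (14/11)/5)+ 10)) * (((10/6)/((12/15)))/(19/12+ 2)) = 26335/1419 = 18.56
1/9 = 0.11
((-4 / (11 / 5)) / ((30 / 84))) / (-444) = 14 / 1221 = 0.01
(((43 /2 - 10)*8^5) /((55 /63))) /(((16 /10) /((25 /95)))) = 14837760 /209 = 70994.07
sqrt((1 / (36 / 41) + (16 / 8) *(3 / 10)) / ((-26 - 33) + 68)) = sqrt(1565) / 90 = 0.44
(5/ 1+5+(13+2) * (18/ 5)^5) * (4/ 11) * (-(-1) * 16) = 363197056/ 6875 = 52828.66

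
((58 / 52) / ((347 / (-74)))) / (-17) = 1073 / 76687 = 0.01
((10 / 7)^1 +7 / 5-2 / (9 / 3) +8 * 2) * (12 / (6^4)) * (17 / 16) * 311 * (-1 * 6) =-10082309 / 30240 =-333.41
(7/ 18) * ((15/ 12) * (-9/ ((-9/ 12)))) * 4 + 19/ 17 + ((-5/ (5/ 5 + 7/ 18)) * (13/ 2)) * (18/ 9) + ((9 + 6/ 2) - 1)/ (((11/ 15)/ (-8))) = -36299/ 255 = -142.35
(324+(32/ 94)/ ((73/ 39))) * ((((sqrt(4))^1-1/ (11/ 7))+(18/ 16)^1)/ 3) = 278067/ 1034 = 268.92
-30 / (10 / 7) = -21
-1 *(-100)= 100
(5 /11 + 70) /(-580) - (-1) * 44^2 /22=112133 /1276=87.88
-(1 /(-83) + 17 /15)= -1396 /1245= -1.12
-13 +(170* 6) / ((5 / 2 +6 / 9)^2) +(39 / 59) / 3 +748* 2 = 33757590 / 21299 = 1584.94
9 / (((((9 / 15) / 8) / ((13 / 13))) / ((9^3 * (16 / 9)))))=155520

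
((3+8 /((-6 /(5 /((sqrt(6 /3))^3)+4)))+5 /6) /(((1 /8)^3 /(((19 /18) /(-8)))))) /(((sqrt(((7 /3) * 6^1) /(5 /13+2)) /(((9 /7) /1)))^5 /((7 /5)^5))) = 718783794 * sqrt(5642) /2354909375+319459464 * sqrt(2821) /470981875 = 58.95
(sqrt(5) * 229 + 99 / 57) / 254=33 / 4826 + 229 * sqrt(5) / 254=2.02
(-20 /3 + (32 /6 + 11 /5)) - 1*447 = -6692 /15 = -446.13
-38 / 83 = -0.46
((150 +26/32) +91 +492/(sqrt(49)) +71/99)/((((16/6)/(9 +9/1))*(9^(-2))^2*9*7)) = 7585602939/34496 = 219898.04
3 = 3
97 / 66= 1.47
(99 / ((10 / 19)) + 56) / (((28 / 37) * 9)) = 35.84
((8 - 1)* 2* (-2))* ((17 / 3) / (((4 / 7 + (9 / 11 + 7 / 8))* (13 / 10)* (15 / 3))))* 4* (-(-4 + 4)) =0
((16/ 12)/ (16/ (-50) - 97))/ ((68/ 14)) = -350/ 124083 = -0.00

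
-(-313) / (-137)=-313 / 137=-2.28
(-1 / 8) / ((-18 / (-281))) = -281 / 144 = -1.95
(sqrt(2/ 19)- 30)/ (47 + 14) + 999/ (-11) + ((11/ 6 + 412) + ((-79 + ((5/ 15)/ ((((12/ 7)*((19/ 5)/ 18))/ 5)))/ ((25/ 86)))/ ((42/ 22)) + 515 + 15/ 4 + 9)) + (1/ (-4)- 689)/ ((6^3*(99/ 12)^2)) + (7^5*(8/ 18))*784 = sqrt(38)/ 1159 + 1862928535240063/ 318062052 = 5857122.93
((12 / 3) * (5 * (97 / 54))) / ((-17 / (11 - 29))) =1940 / 51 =38.04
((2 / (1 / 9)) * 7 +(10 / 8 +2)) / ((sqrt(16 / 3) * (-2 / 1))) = -517 * sqrt(3) / 32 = -27.98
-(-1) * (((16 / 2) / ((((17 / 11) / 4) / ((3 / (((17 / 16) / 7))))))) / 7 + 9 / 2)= 36393 / 578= 62.96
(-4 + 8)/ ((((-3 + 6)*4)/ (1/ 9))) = 1/ 27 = 0.04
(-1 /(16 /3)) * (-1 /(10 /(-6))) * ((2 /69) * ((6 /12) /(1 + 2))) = -1 /1840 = -0.00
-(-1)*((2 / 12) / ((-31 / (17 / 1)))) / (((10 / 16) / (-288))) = 6528 / 155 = 42.12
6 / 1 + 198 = 204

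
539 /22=24.50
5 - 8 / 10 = 21 / 5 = 4.20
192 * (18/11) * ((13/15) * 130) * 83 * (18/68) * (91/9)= 1470478464/187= 7863521.20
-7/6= -1.17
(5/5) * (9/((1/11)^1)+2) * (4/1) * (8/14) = 1616/7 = 230.86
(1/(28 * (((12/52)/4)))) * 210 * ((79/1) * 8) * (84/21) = 328640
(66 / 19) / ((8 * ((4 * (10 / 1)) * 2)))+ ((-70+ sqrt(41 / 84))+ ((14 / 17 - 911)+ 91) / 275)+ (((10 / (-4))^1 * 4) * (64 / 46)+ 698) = sqrt(861) / 42+ 7263940227 / 11886400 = 611.81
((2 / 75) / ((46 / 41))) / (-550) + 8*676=5130839959 / 948750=5408.00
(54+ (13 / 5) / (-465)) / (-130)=-125537 / 302250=-0.42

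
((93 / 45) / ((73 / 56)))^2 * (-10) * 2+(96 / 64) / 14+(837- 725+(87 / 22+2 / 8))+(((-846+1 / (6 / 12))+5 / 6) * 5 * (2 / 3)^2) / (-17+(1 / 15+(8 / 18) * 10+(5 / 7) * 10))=6475969076879 / 15547517370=416.53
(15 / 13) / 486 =5 / 2106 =0.00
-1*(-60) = 60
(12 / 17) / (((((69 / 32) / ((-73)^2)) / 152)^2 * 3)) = 2687438684422144 / 80937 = 33204080759.38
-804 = -804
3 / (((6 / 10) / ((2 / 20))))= 1 / 2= 0.50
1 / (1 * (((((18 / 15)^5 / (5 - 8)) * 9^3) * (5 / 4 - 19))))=3125 / 33539832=0.00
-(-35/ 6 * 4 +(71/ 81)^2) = 148049/ 6561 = 22.57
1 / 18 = 0.06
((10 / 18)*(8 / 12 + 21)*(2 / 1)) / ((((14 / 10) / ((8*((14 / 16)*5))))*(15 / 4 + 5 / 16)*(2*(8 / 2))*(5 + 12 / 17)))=8500 / 2619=3.25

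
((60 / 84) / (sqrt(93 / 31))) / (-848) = -5 * sqrt(3) / 17808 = -0.00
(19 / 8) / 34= 19 / 272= 0.07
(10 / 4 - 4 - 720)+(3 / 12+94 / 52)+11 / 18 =-336413 / 468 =-718.83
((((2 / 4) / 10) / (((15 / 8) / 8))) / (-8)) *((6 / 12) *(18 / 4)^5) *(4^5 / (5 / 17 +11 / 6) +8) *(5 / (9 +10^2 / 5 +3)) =-261252459 / 138880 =-1881.14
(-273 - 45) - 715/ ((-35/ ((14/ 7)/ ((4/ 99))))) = 9705/ 14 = 693.21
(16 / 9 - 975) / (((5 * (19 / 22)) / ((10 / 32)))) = -5071 / 72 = -70.43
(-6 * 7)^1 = -42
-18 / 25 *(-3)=54 / 25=2.16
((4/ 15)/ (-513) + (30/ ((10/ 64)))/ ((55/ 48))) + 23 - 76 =1939439/ 16929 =114.56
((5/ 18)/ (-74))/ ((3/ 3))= -5/ 1332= -0.00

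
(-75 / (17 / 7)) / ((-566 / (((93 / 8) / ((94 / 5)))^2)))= 113518125 / 5441279488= 0.02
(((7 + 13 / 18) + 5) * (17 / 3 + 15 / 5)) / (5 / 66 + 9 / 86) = 1408121 / 2304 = 611.16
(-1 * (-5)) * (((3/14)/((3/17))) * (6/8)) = 4.55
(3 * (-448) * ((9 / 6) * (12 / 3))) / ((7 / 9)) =-10368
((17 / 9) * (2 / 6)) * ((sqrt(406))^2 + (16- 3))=7123 / 27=263.81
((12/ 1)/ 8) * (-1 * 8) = -12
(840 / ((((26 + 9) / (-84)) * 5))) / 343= -1.18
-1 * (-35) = 35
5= 5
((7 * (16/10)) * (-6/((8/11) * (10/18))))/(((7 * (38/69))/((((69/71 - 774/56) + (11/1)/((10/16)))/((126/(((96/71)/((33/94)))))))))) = -3675149208/586646375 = -6.26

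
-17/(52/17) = -289/52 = -5.56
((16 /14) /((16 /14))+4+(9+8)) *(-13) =-286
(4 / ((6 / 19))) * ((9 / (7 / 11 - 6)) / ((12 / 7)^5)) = -3512663 / 2446848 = -1.44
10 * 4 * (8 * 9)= 2880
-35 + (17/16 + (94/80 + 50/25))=-2461/80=-30.76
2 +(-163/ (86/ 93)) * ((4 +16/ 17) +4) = -1150622/ 731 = -1574.04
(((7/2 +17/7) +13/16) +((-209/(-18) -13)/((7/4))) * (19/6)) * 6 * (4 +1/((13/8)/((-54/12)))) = 25570/819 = 31.22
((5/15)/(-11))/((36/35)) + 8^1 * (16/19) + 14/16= 7.58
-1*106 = -106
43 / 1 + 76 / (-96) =1013 / 24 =42.21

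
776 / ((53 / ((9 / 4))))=1746 / 53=32.94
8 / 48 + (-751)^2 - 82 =3383515 / 6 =563919.17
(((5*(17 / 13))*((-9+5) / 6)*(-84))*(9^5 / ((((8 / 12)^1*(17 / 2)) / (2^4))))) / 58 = 396809280 / 377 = 1052544.51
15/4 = 3.75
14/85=0.16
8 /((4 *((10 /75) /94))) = 1410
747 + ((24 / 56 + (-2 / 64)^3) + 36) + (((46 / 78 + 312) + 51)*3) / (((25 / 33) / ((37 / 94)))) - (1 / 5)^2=1350.12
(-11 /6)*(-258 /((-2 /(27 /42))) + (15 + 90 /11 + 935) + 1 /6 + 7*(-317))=136027 /63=2159.16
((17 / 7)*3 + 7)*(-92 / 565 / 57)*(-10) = 18400 / 45087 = 0.41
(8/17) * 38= 304/17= 17.88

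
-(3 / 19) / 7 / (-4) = 0.01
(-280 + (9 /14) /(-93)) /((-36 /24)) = 121523 /651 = 186.67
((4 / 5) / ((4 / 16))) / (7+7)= 8 / 35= 0.23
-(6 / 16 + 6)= -51 / 8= -6.38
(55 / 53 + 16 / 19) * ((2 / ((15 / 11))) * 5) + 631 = 649299 / 1007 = 644.79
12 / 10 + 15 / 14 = 2.27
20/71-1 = -51/71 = -0.72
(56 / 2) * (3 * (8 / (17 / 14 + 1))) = 9408 / 31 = 303.48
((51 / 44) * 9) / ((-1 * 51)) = -9 / 44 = -0.20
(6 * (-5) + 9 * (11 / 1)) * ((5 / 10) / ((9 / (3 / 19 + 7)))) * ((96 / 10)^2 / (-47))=-1201152 / 22325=-53.80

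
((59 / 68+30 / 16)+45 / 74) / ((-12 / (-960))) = 168610 / 629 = 268.06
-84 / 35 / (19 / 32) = -384 / 95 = -4.04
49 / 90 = 0.54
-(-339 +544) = -205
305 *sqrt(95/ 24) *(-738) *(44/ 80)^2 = -907863 *sqrt(570)/ 160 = -135468.33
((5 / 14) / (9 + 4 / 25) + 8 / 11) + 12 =450215 / 35266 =12.77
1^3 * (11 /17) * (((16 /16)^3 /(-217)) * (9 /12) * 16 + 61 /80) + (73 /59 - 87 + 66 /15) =-80.91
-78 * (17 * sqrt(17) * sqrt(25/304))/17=-195 * sqrt(323)/38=-92.23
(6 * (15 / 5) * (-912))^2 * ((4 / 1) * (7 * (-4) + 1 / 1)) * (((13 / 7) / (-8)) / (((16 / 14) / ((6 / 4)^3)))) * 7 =139666946328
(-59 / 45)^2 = 3481 / 2025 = 1.72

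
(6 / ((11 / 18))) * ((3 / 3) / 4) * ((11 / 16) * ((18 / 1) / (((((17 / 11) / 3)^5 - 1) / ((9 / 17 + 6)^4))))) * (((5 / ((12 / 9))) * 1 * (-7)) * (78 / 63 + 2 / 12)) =425882607212495970405 / 201602514064384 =2112486.59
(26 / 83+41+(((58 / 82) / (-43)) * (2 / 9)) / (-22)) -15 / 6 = 1124546705 / 28973142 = 38.81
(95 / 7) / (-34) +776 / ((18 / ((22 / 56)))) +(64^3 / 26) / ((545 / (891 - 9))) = 247877961523 / 15176070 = 16333.48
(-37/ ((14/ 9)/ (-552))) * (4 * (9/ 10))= 1654344/ 35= 47266.97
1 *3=3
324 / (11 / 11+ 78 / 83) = 26892 / 161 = 167.03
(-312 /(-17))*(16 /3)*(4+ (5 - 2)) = 11648 /17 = 685.18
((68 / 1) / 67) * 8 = 8.12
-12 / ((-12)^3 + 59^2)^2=-0.00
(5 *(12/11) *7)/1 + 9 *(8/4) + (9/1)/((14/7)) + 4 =1423/22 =64.68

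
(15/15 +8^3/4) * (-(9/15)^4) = -10449/625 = -16.72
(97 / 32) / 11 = 97 / 352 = 0.28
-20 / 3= -6.67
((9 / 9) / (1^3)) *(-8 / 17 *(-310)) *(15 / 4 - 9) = -13020 / 17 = -765.88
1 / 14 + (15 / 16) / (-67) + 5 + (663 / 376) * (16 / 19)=43840547 / 6701072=6.54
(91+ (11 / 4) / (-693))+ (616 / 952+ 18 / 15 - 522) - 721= -24636361 / 21420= -1150.16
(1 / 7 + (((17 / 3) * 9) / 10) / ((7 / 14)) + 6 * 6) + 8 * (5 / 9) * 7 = 24398 / 315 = 77.45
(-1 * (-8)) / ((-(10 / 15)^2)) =-18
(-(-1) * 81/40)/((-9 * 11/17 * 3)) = -0.12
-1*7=-7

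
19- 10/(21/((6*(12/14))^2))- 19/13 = 22044/4459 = 4.94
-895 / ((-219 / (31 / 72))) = 27745 / 15768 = 1.76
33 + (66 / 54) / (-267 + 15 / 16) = 114923 / 3483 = 33.00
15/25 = 3/5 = 0.60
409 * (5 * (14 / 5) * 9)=51534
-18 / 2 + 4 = -5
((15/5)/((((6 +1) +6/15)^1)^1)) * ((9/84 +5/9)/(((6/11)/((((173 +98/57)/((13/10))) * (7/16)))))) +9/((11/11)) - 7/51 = 37.82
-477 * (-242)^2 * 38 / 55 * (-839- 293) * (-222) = -24251545682496 / 5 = -4850309136499.20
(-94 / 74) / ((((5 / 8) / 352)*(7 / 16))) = -1635.24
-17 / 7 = -2.43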